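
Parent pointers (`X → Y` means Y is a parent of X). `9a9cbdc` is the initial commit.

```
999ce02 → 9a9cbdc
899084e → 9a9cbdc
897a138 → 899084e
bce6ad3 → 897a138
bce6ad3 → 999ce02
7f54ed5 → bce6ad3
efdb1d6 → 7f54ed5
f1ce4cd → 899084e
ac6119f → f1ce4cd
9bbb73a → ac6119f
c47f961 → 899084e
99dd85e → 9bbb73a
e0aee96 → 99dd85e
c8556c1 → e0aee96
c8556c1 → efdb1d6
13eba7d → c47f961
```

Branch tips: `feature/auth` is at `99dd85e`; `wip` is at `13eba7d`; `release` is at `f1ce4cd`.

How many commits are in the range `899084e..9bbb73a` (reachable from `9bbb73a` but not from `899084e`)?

Reachable from 9bbb73a: {899084e, 9a9cbdc, 9bbb73a, ac6119f, f1ce4cd}.
Reachable from 899084e: {899084e, 9a9cbdc}.
In 9bbb73a's history but not 899084e's: {9bbb73a, ac6119f, f1ce4cd} — 3 commits.

3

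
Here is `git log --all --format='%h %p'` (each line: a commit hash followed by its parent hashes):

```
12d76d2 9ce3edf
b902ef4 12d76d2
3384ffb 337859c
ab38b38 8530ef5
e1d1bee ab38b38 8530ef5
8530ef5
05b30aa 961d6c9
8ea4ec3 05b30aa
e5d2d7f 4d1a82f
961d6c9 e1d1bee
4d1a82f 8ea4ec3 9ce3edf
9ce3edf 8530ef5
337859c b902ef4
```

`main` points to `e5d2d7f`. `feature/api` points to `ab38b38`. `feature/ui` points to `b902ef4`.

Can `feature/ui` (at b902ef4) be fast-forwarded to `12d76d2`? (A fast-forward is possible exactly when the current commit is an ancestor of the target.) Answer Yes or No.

No

A fast-forward from b902ef4 to 12d76d2 is possible iff b902ef4 is an ancestor of 12d76d2.
Ancestors of 12d76d2: {12d76d2, 8530ef5, 9ce3edf}.
b902ef4 is not among them, so fast-forward is not possible.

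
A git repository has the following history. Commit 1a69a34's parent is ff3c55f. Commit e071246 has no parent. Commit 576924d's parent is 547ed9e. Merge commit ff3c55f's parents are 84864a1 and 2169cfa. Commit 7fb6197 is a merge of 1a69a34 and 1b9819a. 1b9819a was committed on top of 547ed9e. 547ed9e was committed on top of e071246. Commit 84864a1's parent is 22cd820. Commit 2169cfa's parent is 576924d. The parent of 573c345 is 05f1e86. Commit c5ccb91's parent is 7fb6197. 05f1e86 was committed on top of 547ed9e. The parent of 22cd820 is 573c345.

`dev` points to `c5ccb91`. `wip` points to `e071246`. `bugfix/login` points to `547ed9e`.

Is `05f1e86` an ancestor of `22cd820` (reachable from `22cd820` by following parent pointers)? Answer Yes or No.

Yes

Ancestors of 22cd820 (commits reachable by following parents): {05f1e86, 22cd820, 547ed9e, 573c345, e071246}.
05f1e86 is in that set, so it is an ancestor of 22cd820.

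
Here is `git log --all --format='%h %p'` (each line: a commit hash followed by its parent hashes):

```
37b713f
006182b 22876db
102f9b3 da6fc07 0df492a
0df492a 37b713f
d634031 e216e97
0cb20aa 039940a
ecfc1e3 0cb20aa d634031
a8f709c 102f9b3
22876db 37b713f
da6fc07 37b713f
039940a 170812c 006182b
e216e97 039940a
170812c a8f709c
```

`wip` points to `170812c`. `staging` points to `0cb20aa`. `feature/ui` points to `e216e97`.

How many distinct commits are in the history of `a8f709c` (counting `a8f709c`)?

5

Walking parent pointers from a8f709c: reachable set = {0df492a, 102f9b3, 37b713f, a8f709c, da6fc07}.
That is 5 commits.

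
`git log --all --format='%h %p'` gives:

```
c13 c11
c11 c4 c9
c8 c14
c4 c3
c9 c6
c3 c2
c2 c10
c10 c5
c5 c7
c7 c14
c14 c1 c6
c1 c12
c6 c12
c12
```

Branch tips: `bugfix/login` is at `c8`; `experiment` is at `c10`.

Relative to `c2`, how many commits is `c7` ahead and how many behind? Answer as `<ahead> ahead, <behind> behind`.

0 ahead, 3 behind

Reachable from c7: {c1, c12, c14, c6, c7}.
Reachable from c2: {c1, c10, c12, c14, c2, c5, c6, c7}.
Only in c7's history (ahead): {} — 0.
Only in c2's history (behind): {c10, c2, c5} — 3.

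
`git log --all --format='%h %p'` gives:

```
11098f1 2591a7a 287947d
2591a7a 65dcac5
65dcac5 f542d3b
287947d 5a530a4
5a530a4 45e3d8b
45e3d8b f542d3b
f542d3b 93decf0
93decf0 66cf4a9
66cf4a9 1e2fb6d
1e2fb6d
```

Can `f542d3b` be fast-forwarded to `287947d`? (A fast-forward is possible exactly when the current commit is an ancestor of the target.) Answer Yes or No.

A fast-forward from f542d3b to 287947d is possible iff f542d3b is an ancestor of 287947d.
Ancestors of 287947d: {1e2fb6d, 287947d, 45e3d8b, 5a530a4, 66cf4a9, 93decf0, f542d3b}.
f542d3b is among them, so fast-forward is possible.

Yes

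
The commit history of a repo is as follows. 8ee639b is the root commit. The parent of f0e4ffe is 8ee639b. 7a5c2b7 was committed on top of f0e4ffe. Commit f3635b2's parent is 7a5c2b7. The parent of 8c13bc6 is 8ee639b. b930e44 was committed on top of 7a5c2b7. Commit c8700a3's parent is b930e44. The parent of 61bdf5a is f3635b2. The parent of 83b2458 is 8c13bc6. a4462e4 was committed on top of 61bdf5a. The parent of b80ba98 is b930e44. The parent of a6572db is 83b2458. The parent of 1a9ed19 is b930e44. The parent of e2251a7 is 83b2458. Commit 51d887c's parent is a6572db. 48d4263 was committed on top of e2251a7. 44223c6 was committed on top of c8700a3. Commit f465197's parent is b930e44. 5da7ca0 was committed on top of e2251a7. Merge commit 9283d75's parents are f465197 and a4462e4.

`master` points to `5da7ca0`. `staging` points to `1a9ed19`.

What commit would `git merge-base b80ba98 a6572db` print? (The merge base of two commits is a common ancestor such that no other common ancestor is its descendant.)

8ee639b

Ancestors of b80ba98: {7a5c2b7, 8ee639b, b80ba98, b930e44, f0e4ffe}.
Ancestors of a6572db: {83b2458, 8c13bc6, 8ee639b, a6572db}.
Common ancestors: {8ee639b}.
The only common ancestor is 8ee639b, so it is the merge base.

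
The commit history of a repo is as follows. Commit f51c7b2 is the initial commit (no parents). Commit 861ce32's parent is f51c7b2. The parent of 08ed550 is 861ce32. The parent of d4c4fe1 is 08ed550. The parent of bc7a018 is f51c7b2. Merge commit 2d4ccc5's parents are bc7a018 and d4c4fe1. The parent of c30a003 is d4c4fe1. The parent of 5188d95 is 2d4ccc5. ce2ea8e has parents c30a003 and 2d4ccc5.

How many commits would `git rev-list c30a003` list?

Walking parent pointers from c30a003: reachable set = {08ed550, 861ce32, c30a003, d4c4fe1, f51c7b2}.
That is 5 commits.

5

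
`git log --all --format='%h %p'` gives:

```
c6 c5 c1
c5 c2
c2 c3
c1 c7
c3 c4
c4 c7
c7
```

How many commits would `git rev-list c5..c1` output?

Reachable from c1: {c1, c7}.
Reachable from c5: {c2, c3, c4, c5, c7}.
In c1's history but not c5's: {c1} — 1 commit.

1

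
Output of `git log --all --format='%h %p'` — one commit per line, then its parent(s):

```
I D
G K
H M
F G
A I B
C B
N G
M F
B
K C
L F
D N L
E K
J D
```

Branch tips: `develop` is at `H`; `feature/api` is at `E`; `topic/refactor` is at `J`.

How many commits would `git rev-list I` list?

Walking parent pointers from I: reachable set = {B, C, D, F, G, I, K, L, N}.
That is 9 commits.

9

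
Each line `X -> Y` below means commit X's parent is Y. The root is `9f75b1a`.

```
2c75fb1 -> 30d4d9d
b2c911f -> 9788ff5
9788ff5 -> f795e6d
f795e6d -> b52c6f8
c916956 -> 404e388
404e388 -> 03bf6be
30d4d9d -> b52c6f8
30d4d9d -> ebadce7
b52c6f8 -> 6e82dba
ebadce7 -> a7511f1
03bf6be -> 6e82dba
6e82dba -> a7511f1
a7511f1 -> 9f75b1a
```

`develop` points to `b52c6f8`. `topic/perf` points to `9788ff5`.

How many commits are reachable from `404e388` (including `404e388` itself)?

5

Walking parent pointers from 404e388: reachable set = {03bf6be, 404e388, 6e82dba, 9f75b1a, a7511f1}.
That is 5 commits.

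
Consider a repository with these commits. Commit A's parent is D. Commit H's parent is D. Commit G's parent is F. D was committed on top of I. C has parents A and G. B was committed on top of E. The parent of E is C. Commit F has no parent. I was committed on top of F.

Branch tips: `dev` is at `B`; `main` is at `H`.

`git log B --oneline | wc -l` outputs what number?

Walking parent pointers from B: reachable set = {A, B, C, D, E, F, G, I}.
That is 8 commits.

8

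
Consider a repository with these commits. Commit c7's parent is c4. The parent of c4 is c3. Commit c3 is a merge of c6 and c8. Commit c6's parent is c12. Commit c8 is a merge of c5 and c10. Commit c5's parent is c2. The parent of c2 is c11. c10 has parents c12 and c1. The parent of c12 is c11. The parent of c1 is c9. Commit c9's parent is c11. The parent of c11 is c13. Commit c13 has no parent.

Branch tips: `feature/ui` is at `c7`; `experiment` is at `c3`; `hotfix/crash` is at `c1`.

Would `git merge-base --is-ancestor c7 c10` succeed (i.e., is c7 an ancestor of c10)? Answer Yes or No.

No

Ancestors of c10: {c1, c10, c11, c12, c13, c9}.
c7 is not in that set, so it is not an ancestor of c10.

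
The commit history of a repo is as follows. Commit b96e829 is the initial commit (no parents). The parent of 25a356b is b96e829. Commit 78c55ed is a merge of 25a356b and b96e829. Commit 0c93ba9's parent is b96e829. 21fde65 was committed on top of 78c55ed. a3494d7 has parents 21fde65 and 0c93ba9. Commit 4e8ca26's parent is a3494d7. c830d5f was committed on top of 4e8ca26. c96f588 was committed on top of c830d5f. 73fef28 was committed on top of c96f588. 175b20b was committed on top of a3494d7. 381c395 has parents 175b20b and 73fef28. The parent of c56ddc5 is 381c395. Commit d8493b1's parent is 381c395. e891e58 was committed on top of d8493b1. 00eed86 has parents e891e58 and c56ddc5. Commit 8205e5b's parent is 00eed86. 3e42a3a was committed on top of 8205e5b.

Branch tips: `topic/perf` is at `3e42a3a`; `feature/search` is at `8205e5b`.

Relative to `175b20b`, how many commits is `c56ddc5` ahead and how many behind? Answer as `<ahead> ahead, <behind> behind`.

6 ahead, 0 behind

Reachable from c56ddc5: {0c93ba9, 175b20b, 21fde65, 25a356b, 381c395, 4e8ca26, 73fef28, 78c55ed, a3494d7, b96e829, c56ddc5, c830d5f, c96f588}.
Reachable from 175b20b: {0c93ba9, 175b20b, 21fde65, 25a356b, 78c55ed, a3494d7, b96e829}.
Only in c56ddc5's history (ahead): {381c395, 4e8ca26, 73fef28, c56ddc5, c830d5f, c96f588} — 6.
Only in 175b20b's history (behind): {} — 0.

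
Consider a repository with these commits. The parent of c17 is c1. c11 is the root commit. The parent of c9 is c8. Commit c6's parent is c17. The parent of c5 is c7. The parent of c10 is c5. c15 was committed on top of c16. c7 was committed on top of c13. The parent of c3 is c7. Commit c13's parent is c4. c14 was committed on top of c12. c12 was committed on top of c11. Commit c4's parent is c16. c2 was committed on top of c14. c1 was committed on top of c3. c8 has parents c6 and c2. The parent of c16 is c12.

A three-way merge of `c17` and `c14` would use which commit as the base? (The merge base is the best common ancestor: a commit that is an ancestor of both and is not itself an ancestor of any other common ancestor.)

Ancestors of c17: {c1, c11, c12, c13, c16, c17, c3, c4, c7}.
Ancestors of c14: {c11, c12, c14}.
Common ancestors: {c11, c12}.
Among these, c12 is not an ancestor of any other common ancestor — it is the merge base.

c12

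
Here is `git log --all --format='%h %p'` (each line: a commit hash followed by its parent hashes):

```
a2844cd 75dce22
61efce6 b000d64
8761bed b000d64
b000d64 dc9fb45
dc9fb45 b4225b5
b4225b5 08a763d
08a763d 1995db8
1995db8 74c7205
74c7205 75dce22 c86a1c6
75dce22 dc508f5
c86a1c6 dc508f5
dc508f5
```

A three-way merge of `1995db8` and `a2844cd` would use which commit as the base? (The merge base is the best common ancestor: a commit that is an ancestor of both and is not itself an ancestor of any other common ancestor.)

75dce22

Ancestors of 1995db8: {1995db8, 74c7205, 75dce22, c86a1c6, dc508f5}.
Ancestors of a2844cd: {75dce22, a2844cd, dc508f5}.
Common ancestors: {75dce22, dc508f5}.
Among these, 75dce22 is not an ancestor of any other common ancestor — it is the merge base.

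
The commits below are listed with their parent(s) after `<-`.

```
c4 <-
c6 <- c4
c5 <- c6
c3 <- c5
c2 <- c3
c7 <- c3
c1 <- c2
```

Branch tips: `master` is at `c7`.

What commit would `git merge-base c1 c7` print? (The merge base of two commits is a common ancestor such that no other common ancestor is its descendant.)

c3

Ancestors of c1: {c1, c2, c3, c4, c5, c6}.
Ancestors of c7: {c3, c4, c5, c6, c7}.
Common ancestors: {c3, c4, c5, c6}.
Among these, c3 is not an ancestor of any other common ancestor — it is the merge base.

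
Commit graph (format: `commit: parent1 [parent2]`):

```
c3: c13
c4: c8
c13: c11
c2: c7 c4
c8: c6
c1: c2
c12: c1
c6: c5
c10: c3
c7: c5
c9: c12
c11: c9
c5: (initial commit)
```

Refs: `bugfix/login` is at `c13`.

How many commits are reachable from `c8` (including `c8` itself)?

Walking parent pointers from c8: reachable set = {c5, c6, c8}.
That is 3 commits.

3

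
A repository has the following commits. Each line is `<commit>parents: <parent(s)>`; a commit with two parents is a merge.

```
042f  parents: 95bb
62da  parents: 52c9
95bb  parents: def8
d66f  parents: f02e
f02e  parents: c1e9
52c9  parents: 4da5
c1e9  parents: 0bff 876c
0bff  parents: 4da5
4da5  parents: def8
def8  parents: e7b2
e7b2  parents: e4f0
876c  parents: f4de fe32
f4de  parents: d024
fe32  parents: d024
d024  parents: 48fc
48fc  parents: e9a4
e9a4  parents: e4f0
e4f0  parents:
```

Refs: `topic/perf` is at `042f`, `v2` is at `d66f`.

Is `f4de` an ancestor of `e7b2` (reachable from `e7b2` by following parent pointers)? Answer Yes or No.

Ancestors of e7b2: {e4f0, e7b2}.
f4de is not in that set, so it is not an ancestor of e7b2.

No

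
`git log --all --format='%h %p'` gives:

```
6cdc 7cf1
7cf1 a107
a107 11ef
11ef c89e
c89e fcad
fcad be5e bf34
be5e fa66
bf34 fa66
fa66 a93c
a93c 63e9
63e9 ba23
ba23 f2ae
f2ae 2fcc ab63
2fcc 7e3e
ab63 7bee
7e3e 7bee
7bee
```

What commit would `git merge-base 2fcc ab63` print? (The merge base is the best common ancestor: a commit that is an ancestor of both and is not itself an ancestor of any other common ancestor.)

7bee

Ancestors of 2fcc: {2fcc, 7bee, 7e3e}.
Ancestors of ab63: {7bee, ab63}.
Common ancestors: {7bee}.
The only common ancestor is 7bee, so it is the merge base.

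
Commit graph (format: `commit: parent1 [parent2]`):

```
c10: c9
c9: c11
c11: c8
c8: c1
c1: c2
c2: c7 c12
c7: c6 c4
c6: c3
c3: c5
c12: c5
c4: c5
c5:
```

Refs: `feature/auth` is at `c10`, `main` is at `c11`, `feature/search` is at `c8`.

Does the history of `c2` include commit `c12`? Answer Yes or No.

Ancestors of c2 (commits reachable by following parents): {c12, c2, c3, c4, c5, c6, c7}.
c12 is in that set, so it is an ancestor of c2.

Yes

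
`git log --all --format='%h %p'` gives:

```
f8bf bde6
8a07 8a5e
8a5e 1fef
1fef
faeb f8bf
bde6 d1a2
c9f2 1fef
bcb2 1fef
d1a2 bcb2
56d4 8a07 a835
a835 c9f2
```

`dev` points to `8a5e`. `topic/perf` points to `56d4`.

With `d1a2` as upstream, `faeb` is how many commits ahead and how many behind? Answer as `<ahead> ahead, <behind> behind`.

3 ahead, 0 behind

Reachable from faeb: {1fef, bcb2, bde6, d1a2, f8bf, faeb}.
Reachable from d1a2: {1fef, bcb2, d1a2}.
Only in faeb's history (ahead): {bde6, f8bf, faeb} — 3.
Only in d1a2's history (behind): {} — 0.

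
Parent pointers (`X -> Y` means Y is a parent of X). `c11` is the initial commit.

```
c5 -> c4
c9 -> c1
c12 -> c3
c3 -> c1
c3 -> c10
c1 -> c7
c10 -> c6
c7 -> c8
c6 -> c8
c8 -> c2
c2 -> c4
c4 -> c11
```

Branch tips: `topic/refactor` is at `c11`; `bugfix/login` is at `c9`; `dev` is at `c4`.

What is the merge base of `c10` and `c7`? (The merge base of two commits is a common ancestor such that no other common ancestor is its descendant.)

c8

Ancestors of c10: {c10, c11, c2, c4, c6, c8}.
Ancestors of c7: {c11, c2, c4, c7, c8}.
Common ancestors: {c11, c2, c4, c8}.
Among these, c8 is not an ancestor of any other common ancestor — it is the merge base.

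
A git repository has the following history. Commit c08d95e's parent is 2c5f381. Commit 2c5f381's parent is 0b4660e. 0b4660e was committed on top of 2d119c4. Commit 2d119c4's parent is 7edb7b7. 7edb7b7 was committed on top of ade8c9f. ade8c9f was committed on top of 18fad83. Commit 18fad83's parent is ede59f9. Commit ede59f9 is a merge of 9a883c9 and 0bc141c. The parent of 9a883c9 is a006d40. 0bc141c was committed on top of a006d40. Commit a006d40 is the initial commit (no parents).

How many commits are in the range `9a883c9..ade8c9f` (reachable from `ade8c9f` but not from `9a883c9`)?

Reachable from ade8c9f: {0bc141c, 18fad83, 9a883c9, a006d40, ade8c9f, ede59f9}.
Reachable from 9a883c9: {9a883c9, a006d40}.
In ade8c9f's history but not 9a883c9's: {0bc141c, 18fad83, ade8c9f, ede59f9} — 4 commits.

4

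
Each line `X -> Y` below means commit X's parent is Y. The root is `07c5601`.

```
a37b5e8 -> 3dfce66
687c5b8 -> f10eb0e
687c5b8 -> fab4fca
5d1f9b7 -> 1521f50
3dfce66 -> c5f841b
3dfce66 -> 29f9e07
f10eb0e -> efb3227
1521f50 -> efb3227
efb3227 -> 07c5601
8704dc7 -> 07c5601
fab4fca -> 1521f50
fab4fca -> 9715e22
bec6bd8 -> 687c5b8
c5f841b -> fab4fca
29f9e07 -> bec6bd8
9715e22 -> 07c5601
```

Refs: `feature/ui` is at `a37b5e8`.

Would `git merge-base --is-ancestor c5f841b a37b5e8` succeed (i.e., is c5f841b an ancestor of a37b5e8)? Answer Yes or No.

Ancestors of a37b5e8 (commits reachable by following parents): {07c5601, 1521f50, 29f9e07, 3dfce66, 687c5b8, 9715e22, a37b5e8, bec6bd8, c5f841b, efb3227, f10eb0e, fab4fca}.
c5f841b is in that set, so it is an ancestor of a37b5e8.

Yes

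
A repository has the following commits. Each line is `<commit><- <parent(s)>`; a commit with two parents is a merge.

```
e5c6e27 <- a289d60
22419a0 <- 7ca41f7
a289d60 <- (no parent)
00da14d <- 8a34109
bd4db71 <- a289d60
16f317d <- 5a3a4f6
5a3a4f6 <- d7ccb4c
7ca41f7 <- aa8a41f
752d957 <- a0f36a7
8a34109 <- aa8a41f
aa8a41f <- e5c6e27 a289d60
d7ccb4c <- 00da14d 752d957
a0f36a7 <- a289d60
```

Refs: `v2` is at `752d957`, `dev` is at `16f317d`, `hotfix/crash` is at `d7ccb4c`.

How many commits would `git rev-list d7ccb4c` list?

8

Walking parent pointers from d7ccb4c: reachable set = {00da14d, 752d957, 8a34109, a0f36a7, a289d60, aa8a41f, d7ccb4c, e5c6e27}.
That is 8 commits.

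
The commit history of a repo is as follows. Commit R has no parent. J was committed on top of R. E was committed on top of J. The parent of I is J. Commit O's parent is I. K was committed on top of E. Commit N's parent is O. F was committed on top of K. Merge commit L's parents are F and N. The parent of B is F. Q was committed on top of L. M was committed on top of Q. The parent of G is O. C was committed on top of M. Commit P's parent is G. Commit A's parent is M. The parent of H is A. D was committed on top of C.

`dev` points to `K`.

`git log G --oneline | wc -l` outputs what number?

Walking parent pointers from G: reachable set = {G, I, J, O, R}.
That is 5 commits.

5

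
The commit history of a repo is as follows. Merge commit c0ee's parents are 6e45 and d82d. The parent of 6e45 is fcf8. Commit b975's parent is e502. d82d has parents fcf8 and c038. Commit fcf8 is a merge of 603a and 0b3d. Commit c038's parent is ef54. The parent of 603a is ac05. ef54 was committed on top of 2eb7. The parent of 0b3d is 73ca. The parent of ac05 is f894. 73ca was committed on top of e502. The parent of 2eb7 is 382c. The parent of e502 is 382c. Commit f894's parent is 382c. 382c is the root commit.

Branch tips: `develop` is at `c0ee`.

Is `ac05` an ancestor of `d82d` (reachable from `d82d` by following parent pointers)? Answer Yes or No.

Ancestors of d82d (commits reachable by following parents): {0b3d, 2eb7, 382c, 603a, 73ca, ac05, c038, d82d, e502, ef54, f894, fcf8}.
ac05 is in that set, so it is an ancestor of d82d.

Yes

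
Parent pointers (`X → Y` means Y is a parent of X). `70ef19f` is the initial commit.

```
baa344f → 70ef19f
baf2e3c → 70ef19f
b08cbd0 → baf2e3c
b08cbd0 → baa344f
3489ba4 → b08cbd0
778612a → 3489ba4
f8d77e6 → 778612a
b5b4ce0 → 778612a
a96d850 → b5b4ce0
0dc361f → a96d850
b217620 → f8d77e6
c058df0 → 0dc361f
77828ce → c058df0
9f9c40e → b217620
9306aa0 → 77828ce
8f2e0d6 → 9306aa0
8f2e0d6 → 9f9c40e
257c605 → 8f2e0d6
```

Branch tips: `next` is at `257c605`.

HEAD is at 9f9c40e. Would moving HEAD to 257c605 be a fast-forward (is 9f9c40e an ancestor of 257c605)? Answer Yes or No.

Yes

A fast-forward from 9f9c40e to 257c605 is possible iff 9f9c40e is an ancestor of 257c605.
Ancestors of 257c605: {0dc361f, 257c605, 3489ba4, 70ef19f, 77828ce, 778612a, 8f2e0d6, 9306aa0, 9f9c40e, a96d850, b08cbd0, b217620, b5b4ce0, baa344f, baf2e3c, c058df0, f8d77e6}.
9f9c40e is among them, so fast-forward is possible.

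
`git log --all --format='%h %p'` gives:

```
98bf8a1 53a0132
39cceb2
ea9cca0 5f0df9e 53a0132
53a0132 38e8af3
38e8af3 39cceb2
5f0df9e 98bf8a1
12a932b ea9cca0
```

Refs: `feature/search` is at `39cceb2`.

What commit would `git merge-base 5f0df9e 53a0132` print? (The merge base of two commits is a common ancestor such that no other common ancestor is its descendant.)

53a0132

Ancestors of 5f0df9e: {38e8af3, 39cceb2, 53a0132, 5f0df9e, 98bf8a1}.
Ancestors of 53a0132: {38e8af3, 39cceb2, 53a0132}.
Common ancestors: {38e8af3, 39cceb2, 53a0132}.
Among these, 53a0132 is not an ancestor of any other common ancestor — it is the merge base.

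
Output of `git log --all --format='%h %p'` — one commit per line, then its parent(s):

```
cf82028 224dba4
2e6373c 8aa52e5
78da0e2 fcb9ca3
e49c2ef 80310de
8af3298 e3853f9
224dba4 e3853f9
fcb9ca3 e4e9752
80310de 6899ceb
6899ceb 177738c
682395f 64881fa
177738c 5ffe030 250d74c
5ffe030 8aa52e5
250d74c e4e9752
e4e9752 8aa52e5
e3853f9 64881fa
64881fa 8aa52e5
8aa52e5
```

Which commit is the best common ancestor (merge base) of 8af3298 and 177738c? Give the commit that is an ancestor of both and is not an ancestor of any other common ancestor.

Ancestors of 8af3298: {64881fa, 8aa52e5, 8af3298, e3853f9}.
Ancestors of 177738c: {177738c, 250d74c, 5ffe030, 8aa52e5, e4e9752}.
Common ancestors: {8aa52e5}.
The only common ancestor is 8aa52e5, so it is the merge base.

8aa52e5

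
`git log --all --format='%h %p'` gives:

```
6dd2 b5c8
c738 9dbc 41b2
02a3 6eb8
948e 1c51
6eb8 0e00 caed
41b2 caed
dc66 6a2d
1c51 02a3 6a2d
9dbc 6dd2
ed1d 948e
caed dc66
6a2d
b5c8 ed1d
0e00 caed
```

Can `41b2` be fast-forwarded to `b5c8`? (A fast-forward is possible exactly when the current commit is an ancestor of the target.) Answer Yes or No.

No

A fast-forward from 41b2 to b5c8 is possible iff 41b2 is an ancestor of b5c8.
Ancestors of b5c8: {02a3, 0e00, 1c51, 6a2d, 6eb8, 948e, b5c8, caed, dc66, ed1d}.
41b2 is not among them, so fast-forward is not possible.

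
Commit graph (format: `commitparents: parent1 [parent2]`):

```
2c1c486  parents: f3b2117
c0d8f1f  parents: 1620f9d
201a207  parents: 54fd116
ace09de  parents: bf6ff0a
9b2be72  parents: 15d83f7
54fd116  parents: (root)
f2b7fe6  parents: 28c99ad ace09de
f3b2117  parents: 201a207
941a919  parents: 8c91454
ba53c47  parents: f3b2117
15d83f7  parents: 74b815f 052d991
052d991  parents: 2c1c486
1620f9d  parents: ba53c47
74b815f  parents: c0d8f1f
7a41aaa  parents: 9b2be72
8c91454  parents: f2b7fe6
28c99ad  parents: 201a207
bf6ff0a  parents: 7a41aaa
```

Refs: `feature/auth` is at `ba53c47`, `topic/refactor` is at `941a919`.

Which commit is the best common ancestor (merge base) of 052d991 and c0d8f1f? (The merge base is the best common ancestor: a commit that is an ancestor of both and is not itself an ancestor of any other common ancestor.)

Ancestors of 052d991: {052d991, 201a207, 2c1c486, 54fd116, f3b2117}.
Ancestors of c0d8f1f: {1620f9d, 201a207, 54fd116, ba53c47, c0d8f1f, f3b2117}.
Common ancestors: {201a207, 54fd116, f3b2117}.
Among these, f3b2117 is not an ancestor of any other common ancestor — it is the merge base.

f3b2117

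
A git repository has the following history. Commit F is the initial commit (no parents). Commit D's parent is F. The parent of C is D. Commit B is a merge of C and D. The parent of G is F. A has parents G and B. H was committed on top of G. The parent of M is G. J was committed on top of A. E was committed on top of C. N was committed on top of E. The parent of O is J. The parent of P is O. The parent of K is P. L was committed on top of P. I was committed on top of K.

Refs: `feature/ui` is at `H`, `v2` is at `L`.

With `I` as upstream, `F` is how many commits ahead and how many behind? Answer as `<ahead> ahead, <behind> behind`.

0 ahead, 10 behind

Reachable from F: {F}.
Reachable from I: {A, B, C, D, F, G, I, J, K, O, P}.
Only in F's history (ahead): {} — 0.
Only in I's history (behind): {A, B, C, D, G, I, J, K, O, P} — 10.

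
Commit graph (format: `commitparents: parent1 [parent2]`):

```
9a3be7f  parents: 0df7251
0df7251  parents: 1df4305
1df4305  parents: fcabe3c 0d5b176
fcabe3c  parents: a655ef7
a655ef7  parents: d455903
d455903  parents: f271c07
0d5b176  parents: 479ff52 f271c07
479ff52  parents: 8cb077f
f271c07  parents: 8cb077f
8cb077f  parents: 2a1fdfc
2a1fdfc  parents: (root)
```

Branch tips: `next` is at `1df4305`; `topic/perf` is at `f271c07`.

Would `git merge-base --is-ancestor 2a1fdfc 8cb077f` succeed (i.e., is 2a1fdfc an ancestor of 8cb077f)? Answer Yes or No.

Ancestors of 8cb077f (commits reachable by following parents): {2a1fdfc, 8cb077f}.
2a1fdfc is in that set, so it is an ancestor of 8cb077f.

Yes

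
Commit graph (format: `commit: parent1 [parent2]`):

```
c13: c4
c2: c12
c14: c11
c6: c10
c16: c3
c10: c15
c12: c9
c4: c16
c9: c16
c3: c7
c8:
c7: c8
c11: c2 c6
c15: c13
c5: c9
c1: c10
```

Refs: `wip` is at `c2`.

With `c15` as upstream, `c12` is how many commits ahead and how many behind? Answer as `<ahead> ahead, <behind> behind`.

Reachable from c12: {c12, c16, c3, c7, c8, c9}.
Reachable from c15: {c13, c15, c16, c3, c4, c7, c8}.
Only in c12's history (ahead): {c12, c9} — 2.
Only in c15's history (behind): {c13, c15, c4} — 3.

2 ahead, 3 behind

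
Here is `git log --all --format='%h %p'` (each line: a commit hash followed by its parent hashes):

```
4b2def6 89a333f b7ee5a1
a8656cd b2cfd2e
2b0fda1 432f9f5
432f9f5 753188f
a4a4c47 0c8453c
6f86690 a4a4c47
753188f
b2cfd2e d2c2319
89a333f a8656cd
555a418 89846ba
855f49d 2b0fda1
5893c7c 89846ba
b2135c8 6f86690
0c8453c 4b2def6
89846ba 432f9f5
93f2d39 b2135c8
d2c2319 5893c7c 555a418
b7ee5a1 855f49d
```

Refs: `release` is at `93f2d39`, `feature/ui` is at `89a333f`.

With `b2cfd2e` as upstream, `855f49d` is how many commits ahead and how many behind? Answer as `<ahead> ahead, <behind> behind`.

Reachable from 855f49d: {2b0fda1, 432f9f5, 753188f, 855f49d}.
Reachable from b2cfd2e: {432f9f5, 555a418, 5893c7c, 753188f, 89846ba, b2cfd2e, d2c2319}.
Only in 855f49d's history (ahead): {2b0fda1, 855f49d} — 2.
Only in b2cfd2e's history (behind): {555a418, 5893c7c, 89846ba, b2cfd2e, d2c2319} — 5.

2 ahead, 5 behind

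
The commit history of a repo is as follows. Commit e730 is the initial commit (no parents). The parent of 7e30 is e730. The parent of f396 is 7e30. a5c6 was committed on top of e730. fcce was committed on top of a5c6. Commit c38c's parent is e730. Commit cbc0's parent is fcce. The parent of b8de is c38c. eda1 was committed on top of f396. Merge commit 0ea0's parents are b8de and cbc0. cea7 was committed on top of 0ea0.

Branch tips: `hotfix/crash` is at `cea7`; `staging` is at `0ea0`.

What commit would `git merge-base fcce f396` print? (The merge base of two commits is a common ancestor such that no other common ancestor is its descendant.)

e730

Ancestors of fcce: {a5c6, e730, fcce}.
Ancestors of f396: {7e30, e730, f396}.
Common ancestors: {e730}.
The only common ancestor is e730, so it is the merge base.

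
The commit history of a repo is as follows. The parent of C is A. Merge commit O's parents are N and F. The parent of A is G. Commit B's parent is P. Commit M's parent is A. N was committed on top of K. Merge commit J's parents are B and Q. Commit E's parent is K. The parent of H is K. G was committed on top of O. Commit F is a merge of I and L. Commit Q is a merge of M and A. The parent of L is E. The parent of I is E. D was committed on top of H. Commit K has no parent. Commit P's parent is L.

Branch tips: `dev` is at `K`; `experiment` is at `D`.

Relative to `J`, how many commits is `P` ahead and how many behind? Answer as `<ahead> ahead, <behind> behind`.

Reachable from P: {E, K, L, P}.
Reachable from J: {A, B, E, F, G, I, J, K, L, M, N, O, P, Q}.
Only in P's history (ahead): {} — 0.
Only in J's history (behind): {A, B, F, G, I, J, M, N, O, Q} — 10.

0 ahead, 10 behind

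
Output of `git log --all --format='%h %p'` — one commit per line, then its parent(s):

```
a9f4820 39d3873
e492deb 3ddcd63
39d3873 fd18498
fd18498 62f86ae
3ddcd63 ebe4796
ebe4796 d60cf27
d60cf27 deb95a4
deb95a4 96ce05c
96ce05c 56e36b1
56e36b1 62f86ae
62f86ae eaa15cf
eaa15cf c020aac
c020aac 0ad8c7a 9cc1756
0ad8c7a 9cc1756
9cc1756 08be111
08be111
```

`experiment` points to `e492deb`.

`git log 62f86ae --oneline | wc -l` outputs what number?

Walking parent pointers from 62f86ae: reachable set = {08be111, 0ad8c7a, 62f86ae, 9cc1756, c020aac, eaa15cf}.
That is 6 commits.

6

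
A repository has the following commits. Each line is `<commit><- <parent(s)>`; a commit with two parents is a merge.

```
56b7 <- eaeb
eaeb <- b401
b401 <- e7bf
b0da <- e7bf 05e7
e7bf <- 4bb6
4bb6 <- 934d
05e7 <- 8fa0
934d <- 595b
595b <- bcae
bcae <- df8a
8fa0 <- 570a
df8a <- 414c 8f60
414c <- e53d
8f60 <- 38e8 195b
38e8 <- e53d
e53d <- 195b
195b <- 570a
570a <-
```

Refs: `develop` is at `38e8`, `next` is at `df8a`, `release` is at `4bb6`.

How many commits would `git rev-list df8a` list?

Walking parent pointers from df8a: reachable set = {195b, 38e8, 414c, 570a, 8f60, df8a, e53d}.
That is 7 commits.

7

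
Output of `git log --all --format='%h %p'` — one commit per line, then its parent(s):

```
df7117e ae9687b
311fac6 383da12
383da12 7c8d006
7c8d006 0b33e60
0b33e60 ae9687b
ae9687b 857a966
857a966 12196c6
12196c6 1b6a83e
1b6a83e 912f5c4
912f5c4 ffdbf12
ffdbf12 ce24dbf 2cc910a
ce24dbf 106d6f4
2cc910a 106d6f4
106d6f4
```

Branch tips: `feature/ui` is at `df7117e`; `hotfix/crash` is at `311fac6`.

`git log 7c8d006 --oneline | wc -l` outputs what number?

11

Walking parent pointers from 7c8d006: reachable set = {0b33e60, 106d6f4, 12196c6, 1b6a83e, 2cc910a, 7c8d006, 857a966, 912f5c4, ae9687b, ce24dbf, ffdbf12}.
That is 11 commits.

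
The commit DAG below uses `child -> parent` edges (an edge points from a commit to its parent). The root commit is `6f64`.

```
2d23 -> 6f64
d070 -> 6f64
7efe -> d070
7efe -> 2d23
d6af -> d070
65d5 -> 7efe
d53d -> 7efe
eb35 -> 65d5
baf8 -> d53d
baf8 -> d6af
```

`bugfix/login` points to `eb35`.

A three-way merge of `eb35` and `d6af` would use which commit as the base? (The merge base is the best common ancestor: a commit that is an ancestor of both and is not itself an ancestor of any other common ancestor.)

d070

Ancestors of eb35: {2d23, 65d5, 6f64, 7efe, d070, eb35}.
Ancestors of d6af: {6f64, d070, d6af}.
Common ancestors: {6f64, d070}.
Among these, d070 is not an ancestor of any other common ancestor — it is the merge base.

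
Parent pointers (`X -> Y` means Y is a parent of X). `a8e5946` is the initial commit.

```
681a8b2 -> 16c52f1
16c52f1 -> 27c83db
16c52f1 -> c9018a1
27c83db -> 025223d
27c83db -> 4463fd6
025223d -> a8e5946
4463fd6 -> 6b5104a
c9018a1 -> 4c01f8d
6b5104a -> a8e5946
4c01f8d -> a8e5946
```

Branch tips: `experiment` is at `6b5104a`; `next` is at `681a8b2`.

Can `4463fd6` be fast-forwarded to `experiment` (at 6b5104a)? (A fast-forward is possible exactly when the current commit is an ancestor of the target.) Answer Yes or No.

No

A fast-forward from 4463fd6 to 6b5104a is possible iff 4463fd6 is an ancestor of 6b5104a.
Ancestors of 6b5104a: {6b5104a, a8e5946}.
4463fd6 is not among them, so fast-forward is not possible.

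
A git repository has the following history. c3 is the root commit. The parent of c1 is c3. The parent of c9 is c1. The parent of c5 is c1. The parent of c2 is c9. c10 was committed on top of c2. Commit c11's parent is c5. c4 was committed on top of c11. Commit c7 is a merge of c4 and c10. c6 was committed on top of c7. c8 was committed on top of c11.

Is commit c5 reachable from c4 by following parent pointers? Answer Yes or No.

Yes

Ancestors of c4 (commits reachable by following parents): {c1, c11, c3, c4, c5}.
c5 is in that set, so it is an ancestor of c4.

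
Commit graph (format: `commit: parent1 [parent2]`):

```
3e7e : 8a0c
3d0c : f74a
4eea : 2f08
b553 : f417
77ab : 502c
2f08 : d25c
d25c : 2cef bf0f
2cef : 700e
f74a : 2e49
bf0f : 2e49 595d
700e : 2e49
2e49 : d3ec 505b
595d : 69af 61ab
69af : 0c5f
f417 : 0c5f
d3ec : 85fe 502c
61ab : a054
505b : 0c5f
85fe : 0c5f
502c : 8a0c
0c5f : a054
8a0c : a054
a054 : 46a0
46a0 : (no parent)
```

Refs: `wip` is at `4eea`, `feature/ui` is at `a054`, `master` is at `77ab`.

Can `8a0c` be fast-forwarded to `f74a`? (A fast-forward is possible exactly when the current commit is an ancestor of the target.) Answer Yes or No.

A fast-forward from 8a0c to f74a is possible iff 8a0c is an ancestor of f74a.
Ancestors of f74a: {0c5f, 2e49, 46a0, 502c, 505b, 85fe, 8a0c, a054, d3ec, f74a}.
8a0c is among them, so fast-forward is possible.

Yes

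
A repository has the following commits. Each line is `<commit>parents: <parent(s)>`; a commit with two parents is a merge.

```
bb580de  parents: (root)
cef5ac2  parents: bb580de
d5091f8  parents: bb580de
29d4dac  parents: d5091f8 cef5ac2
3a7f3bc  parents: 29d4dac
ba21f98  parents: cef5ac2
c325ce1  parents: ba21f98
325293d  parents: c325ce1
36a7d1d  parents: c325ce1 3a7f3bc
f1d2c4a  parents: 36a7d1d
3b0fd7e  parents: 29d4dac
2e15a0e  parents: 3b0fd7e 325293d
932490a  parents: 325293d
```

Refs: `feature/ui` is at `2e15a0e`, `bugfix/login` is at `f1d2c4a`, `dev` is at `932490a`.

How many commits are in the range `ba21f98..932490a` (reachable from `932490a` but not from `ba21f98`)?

Reachable from 932490a: {325293d, 932490a, ba21f98, bb580de, c325ce1, cef5ac2}.
Reachable from ba21f98: {ba21f98, bb580de, cef5ac2}.
In 932490a's history but not ba21f98's: {325293d, 932490a, c325ce1} — 3 commits.

3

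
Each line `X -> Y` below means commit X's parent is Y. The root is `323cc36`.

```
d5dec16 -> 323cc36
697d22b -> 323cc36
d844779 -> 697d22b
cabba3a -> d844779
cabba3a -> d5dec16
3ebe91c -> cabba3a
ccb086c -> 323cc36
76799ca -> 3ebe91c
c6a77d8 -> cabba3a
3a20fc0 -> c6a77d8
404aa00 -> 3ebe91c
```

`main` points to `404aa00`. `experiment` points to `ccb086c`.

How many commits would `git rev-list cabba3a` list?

5

Walking parent pointers from cabba3a: reachable set = {323cc36, 697d22b, cabba3a, d5dec16, d844779}.
That is 5 commits.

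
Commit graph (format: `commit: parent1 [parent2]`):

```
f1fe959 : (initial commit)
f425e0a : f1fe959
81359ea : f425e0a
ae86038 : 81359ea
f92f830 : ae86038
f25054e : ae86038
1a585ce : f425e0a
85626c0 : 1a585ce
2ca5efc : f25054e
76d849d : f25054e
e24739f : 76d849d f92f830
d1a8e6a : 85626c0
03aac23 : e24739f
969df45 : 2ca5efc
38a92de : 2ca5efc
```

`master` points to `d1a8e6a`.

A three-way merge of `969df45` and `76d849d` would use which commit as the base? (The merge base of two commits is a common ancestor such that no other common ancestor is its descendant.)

Ancestors of 969df45: {2ca5efc, 81359ea, 969df45, ae86038, f1fe959, f25054e, f425e0a}.
Ancestors of 76d849d: {76d849d, 81359ea, ae86038, f1fe959, f25054e, f425e0a}.
Common ancestors: {81359ea, ae86038, f1fe959, f25054e, f425e0a}.
Among these, f25054e is not an ancestor of any other common ancestor — it is the merge base.

f25054e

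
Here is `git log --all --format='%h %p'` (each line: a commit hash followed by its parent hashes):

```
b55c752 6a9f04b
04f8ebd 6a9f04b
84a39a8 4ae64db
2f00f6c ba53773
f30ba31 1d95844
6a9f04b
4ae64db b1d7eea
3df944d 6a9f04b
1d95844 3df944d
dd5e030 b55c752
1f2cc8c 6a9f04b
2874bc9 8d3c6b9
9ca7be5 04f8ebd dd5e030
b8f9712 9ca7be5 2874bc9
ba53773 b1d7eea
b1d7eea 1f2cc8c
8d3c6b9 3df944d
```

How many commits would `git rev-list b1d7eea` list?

3

Walking parent pointers from b1d7eea: reachable set = {1f2cc8c, 6a9f04b, b1d7eea}.
That is 3 commits.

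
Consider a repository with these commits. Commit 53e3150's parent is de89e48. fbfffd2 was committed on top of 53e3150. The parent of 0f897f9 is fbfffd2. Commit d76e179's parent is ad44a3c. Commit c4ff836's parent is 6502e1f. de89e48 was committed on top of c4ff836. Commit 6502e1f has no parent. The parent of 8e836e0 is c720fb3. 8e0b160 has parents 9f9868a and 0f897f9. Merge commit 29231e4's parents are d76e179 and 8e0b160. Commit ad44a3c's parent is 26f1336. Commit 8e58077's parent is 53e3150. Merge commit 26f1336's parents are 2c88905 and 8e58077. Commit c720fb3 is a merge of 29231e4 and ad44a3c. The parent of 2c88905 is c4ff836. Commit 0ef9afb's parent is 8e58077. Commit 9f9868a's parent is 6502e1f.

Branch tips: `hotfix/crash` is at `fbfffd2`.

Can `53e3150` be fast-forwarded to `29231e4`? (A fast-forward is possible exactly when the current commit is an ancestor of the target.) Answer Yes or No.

Yes

A fast-forward from 53e3150 to 29231e4 is possible iff 53e3150 is an ancestor of 29231e4.
Ancestors of 29231e4: {0f897f9, 26f1336, 29231e4, 2c88905, 53e3150, 6502e1f, 8e0b160, 8e58077, 9f9868a, ad44a3c, c4ff836, d76e179, de89e48, fbfffd2}.
53e3150 is among them, so fast-forward is possible.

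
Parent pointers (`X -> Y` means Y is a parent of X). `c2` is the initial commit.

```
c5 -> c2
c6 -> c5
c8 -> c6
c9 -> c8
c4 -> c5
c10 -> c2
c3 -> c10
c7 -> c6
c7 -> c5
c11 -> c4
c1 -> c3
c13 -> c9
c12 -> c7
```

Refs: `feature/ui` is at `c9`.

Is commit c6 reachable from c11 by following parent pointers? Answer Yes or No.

Ancestors of c11: {c11, c2, c4, c5}.
c6 is not in that set, so it is not an ancestor of c11.

No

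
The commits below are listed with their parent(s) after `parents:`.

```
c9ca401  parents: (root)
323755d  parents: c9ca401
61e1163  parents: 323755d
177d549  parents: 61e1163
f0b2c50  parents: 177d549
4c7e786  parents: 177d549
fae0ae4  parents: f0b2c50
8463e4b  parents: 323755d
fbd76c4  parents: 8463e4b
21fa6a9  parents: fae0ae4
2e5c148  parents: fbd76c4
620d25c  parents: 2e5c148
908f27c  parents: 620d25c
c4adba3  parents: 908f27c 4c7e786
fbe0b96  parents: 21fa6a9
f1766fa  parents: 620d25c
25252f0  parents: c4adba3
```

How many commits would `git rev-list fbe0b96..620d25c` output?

4

Reachable from 620d25c: {2e5c148, 323755d, 620d25c, 8463e4b, c9ca401, fbd76c4}.
Reachable from fbe0b96: {177d549, 21fa6a9, 323755d, 61e1163, c9ca401, f0b2c50, fae0ae4, fbe0b96}.
In 620d25c's history but not fbe0b96's: {2e5c148, 620d25c, 8463e4b, fbd76c4} — 4 commits.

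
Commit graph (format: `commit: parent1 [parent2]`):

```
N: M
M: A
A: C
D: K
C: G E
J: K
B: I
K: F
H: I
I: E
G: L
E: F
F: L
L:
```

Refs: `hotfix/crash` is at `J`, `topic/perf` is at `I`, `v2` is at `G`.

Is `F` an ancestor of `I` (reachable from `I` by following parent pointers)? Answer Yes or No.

Ancestors of I (commits reachable by following parents): {E, F, I, L}.
F is in that set, so it is an ancestor of I.

Yes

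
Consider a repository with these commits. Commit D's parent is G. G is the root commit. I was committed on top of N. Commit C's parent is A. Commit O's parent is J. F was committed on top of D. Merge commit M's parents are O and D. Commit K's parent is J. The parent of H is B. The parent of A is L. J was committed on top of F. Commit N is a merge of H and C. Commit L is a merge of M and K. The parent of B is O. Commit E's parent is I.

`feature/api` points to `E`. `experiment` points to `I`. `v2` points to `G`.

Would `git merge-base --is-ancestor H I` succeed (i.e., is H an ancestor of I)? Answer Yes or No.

Ancestors of I (commits reachable by following parents): {A, B, C, D, F, G, H, I, J, K, L, M, N, O}.
H is in that set, so it is an ancestor of I.

Yes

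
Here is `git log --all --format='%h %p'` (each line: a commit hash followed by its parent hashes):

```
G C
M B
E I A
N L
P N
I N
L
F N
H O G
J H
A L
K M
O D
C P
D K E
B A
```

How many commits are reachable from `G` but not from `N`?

Reachable from G: {C, G, L, N, P}.
Reachable from N: {L, N}.
In G's history but not N's: {C, G, P} — 3 commits.

3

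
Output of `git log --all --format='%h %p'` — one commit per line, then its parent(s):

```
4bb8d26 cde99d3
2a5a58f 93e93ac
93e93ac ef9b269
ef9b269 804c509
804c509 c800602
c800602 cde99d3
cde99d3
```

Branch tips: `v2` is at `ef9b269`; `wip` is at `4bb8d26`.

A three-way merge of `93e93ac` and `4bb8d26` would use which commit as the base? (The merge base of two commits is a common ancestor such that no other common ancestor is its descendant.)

Ancestors of 93e93ac: {804c509, 93e93ac, c800602, cde99d3, ef9b269}.
Ancestors of 4bb8d26: {4bb8d26, cde99d3}.
Common ancestors: {cde99d3}.
The only common ancestor is cde99d3, so it is the merge base.

cde99d3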